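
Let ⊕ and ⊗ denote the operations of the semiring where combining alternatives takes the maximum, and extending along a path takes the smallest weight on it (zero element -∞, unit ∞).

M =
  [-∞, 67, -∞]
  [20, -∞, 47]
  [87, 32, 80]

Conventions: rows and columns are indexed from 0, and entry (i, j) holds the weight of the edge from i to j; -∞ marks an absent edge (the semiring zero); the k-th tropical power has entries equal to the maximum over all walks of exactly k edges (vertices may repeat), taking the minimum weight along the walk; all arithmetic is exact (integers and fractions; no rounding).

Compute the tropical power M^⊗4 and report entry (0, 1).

M^⊗2:
  [20, -∞, 47]
  [47, 32, 47]
  [80, 67, 80]
M^⊗3:
  [47, 32, 47]
  [47, 47, 47]
  [80, 67, 80]
M^⊗4:
  [47, 47, 47]
  [47, 47, 47]
  [80, 67, 80]
Key observation: the optimum is the walk 0->1->2->0->1, with weight 67 min 47 min 87 min 67 = 47.
Optimal value attained by: walk 0->1->2->0->1.
Answer: (M^⊗4)[0][1] = 47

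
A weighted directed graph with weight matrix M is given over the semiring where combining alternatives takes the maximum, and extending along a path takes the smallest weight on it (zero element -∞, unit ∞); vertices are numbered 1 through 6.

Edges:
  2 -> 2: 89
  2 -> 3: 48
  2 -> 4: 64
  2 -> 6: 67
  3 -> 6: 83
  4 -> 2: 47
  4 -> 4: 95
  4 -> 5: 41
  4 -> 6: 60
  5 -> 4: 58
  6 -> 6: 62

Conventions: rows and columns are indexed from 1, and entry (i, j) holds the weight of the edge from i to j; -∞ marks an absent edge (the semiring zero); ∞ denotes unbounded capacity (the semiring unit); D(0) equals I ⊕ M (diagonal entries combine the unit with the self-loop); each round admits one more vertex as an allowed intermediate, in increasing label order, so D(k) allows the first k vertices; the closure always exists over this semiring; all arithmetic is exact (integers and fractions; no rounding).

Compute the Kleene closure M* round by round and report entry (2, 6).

D(0):
  [∞, -∞, -∞, -∞, -∞, -∞]
  [-∞, ∞, 48, 64, -∞, 67]
  [-∞, -∞, ∞, -∞, -∞, 83]
  [-∞, 47, -∞, ∞, 41, 60]
  [-∞, -∞, -∞, 58, ∞, -∞]
  [-∞, -∞, -∞, -∞, -∞, ∞]
D(1):
  [∞, -∞, -∞, -∞, -∞, -∞]
  [-∞, ∞, 48, 64, -∞, 67]
  [-∞, -∞, ∞, -∞, -∞, 83]
  [-∞, 47, -∞, ∞, 41, 60]
  [-∞, -∞, -∞, 58, ∞, -∞]
  [-∞, -∞, -∞, -∞, -∞, ∞]
D(2):
  [∞, -∞, -∞, -∞, -∞, -∞]
  [-∞, ∞, 48, 64, -∞, 67]
  [-∞, -∞, ∞, -∞, -∞, 83]
  [-∞, 47, 47, ∞, 41, 60]
  [-∞, -∞, -∞, 58, ∞, -∞]
  [-∞, -∞, -∞, -∞, -∞, ∞]
D(3):
  [∞, -∞, -∞, -∞, -∞, -∞]
  [-∞, ∞, 48, 64, -∞, 67]
  [-∞, -∞, ∞, -∞, -∞, 83]
  [-∞, 47, 47, ∞, 41, 60]
  [-∞, -∞, -∞, 58, ∞, -∞]
  [-∞, -∞, -∞, -∞, -∞, ∞]
D(4):
  [∞, -∞, -∞, -∞, -∞, -∞]
  [-∞, ∞, 48, 64, 41, 67]
  [-∞, -∞, ∞, -∞, -∞, 83]
  [-∞, 47, 47, ∞, 41, 60]
  [-∞, 47, 47, 58, ∞, 58]
  [-∞, -∞, -∞, -∞, -∞, ∞]
D(5):
  [∞, -∞, -∞, -∞, -∞, -∞]
  [-∞, ∞, 48, 64, 41, 67]
  [-∞, -∞, ∞, -∞, -∞, 83]
  [-∞, 47, 47, ∞, 41, 60]
  [-∞, 47, 47, 58, ∞, 58]
  [-∞, -∞, -∞, -∞, -∞, ∞]
D(6):
  [∞, -∞, -∞, -∞, -∞, -∞]
  [-∞, ∞, 48, 64, 41, 67]
  [-∞, -∞, ∞, -∞, -∞, 83]
  [-∞, 47, 47, ∞, 41, 60]
  [-∞, 47, 47, 58, ∞, 58]
  [-∞, -∞, -∞, -∞, -∞, ∞]
Answer: M*[2][6] = 67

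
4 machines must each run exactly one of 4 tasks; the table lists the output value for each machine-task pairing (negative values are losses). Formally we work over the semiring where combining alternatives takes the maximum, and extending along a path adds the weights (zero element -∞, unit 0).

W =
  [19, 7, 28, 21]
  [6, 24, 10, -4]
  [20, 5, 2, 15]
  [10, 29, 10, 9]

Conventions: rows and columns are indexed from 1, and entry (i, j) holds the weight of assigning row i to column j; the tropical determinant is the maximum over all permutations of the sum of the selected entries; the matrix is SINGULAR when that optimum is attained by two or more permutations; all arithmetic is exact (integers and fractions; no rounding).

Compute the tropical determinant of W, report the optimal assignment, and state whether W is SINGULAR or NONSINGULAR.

σ = (1, 2, 3, 4): 19 + 24 + 2 + 9 = 54
σ = (1, 2, 4, 3): 19 + 24 + 15 + 10 = 68
σ = (1, 3, 2, 4): 19 + 10 + 5 + 9 = 43
σ = (1, 3, 4, 2): 19 + 10 + 15 + 29 = 73
σ = (1, 4, 2, 3): 19 + (-4) + 5 + 10 = 30
σ = (1, 4, 3, 2): 19 + (-4) + 2 + 29 = 46
σ = (2, 1, 3, 4): 7 + 6 + 2 + 9 = 24
σ = (2, 1, 4, 3): 7 + 6 + 15 + 10 = 38
σ = (2, 3, 1, 4): 7 + 10 + 20 + 9 = 46
σ = (2, 3, 4, 1): 7 + 10 + 15 + 10 = 42
σ = (2, 4, 1, 3): 7 + (-4) + 20 + 10 = 33
σ = (2, 4, 3, 1): 7 + (-4) + 2 + 10 = 15
σ = (3, 1, 2, 4): 28 + 6 + 5 + 9 = 48
σ = (3, 1, 4, 2): 28 + 6 + 15 + 29 = 78
σ = (3, 2, 1, 4): 28 + 24 + 20 + 9 = 81
σ = (3, 2, 4, 1): 28 + 24 + 15 + 10 = 77
σ = (3, 4, 1, 2): 28 + (-4) + 20 + 29 = 73
σ = (3, 4, 2, 1): 28 + (-4) + 5 + 10 = 39
σ = (4, 1, 2, 3): 21 + 6 + 5 + 10 = 42
σ = (4, 1, 3, 2): 21 + 6 + 2 + 29 = 58
σ = (4, 2, 1, 3): 21 + 24 + 20 + 10 = 75
σ = (4, 2, 3, 1): 21 + 24 + 2 + 10 = 57
σ = (4, 3, 1, 2): 21 + 10 + 20 + 29 = 80
σ = (4, 3, 2, 1): 21 + 10 + 5 + 10 = 46
Optimal value attained by: σ = (3, 2, 1, 4).
Answer: det⊕(W) = 81; verdict: NONSINGULAR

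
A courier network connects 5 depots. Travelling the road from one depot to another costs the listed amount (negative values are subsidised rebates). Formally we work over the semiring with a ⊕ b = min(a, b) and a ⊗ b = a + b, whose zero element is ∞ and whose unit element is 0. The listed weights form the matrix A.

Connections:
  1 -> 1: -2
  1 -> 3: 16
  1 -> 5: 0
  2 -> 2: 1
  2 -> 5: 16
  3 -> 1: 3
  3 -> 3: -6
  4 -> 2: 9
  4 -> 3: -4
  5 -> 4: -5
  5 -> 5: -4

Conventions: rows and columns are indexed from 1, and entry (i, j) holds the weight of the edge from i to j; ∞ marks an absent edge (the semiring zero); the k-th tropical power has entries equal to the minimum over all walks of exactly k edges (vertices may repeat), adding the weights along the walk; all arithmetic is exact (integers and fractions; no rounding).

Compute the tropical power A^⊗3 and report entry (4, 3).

A^⊗2:
  [-4, ∞, 10, -5, -4]
  [∞, 2, ∞, 11, 12]
  [-3, ∞, -12, ∞, 3]
  [-1, 10, -10, ∞, 25]
  [∞, 4, -9, -9, -8]
A^⊗3:
  [-6, 4, -9, -9, -8]
  [∞, 3, 7, 7, 8]
  [-9, ∞, -18, -2, -3]
  [-7, 11, -16, 20, -1]
  [-6, 0, -15, -13, -12]
Key observation: the optimum is the walk 4->3->3->3, with weight (-4) + (-6) + (-6) = -16.
Optimal value attained by: walk 4->3->3->3.
Answer: (A^⊗3)[4][3] = -16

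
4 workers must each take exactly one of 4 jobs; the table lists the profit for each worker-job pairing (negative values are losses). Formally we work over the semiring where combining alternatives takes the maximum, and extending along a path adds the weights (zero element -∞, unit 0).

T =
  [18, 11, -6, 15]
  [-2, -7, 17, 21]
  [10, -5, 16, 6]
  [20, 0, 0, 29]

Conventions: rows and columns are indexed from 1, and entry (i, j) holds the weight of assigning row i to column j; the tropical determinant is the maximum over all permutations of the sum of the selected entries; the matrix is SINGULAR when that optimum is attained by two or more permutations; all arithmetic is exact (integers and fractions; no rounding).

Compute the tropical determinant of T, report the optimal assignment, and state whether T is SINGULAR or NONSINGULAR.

σ = (1, 2, 3, 4): 18 + (-7) + 16 + 29 = 56
σ = (1, 2, 4, 3): 18 + (-7) + 6 + 0 = 17
σ = (1, 3, 2, 4): 18 + 17 + (-5) + 29 = 59
σ = (1, 3, 4, 2): 18 + 17 + 6 + 0 = 41
σ = (1, 4, 2, 3): 18 + 21 + (-5) + 0 = 34
σ = (1, 4, 3, 2): 18 + 21 + 16 + 0 = 55
σ = (2, 1, 3, 4): 11 + (-2) + 16 + 29 = 54
σ = (2, 1, 4, 3): 11 + (-2) + 6 + 0 = 15
σ = (2, 3, 1, 4): 11 + 17 + 10 + 29 = 67
σ = (2, 3, 4, 1): 11 + 17 + 6 + 20 = 54
σ = (2, 4, 1, 3): 11 + 21 + 10 + 0 = 42
σ = (2, 4, 3, 1): 11 + 21 + 16 + 20 = 68
σ = (3, 1, 2, 4): (-6) + (-2) + (-5) + 29 = 16
σ = (3, 1, 4, 2): (-6) + (-2) + 6 + 0 = -2
σ = (3, 2, 1, 4): (-6) + (-7) + 10 + 29 = 26
σ = (3, 2, 4, 1): (-6) + (-7) + 6 + 20 = 13
σ = (3, 4, 1, 2): (-6) + 21 + 10 + 0 = 25
σ = (3, 4, 2, 1): (-6) + 21 + (-5) + 20 = 30
σ = (4, 1, 2, 3): 15 + (-2) + (-5) + 0 = 8
σ = (4, 1, 3, 2): 15 + (-2) + 16 + 0 = 29
σ = (4, 2, 1, 3): 15 + (-7) + 10 + 0 = 18
σ = (4, 2, 3, 1): 15 + (-7) + 16 + 20 = 44
σ = (4, 3, 1, 2): 15 + 17 + 10 + 0 = 42
σ = (4, 3, 2, 1): 15 + 17 + (-5) + 20 = 47
Optimal value attained by: σ = (2, 4, 3, 1).
Answer: det⊕(T) = 68; verdict: NONSINGULAR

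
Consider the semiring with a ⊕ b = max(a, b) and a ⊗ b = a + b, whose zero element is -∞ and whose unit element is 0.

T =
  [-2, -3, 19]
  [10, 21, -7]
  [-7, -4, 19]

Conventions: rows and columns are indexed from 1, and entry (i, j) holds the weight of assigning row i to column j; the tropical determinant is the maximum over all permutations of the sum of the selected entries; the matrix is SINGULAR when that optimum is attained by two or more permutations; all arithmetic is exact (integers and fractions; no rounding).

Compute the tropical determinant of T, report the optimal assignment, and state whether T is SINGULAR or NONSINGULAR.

σ = (1, 2, 3): (-2) + 21 + 19 = 38
σ = (1, 3, 2): (-2) + (-7) + (-4) = -13
σ = (2, 1, 3): (-3) + 10 + 19 = 26
σ = (2, 3, 1): (-3) + (-7) + (-7) = -17
σ = (3, 1, 2): 19 + 10 + (-4) = 25
σ = (3, 2, 1): 19 + 21 + (-7) = 33
Optimal value attained by: σ = (1, 2, 3).
Answer: det⊕(T) = 38; verdict: NONSINGULAR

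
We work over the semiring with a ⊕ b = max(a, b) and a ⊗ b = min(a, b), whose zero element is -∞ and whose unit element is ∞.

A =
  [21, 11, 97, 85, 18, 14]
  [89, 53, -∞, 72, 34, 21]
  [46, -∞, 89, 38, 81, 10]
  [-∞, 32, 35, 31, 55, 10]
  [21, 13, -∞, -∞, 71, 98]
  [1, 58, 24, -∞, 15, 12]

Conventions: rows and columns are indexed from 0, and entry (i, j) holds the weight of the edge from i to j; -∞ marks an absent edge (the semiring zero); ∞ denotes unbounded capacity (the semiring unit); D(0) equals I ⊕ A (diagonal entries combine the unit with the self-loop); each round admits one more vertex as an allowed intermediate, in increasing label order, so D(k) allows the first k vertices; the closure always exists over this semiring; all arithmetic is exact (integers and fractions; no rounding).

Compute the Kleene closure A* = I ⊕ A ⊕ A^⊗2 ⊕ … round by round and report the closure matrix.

D(0):
  [∞, 11, 97, 85, 18, 14]
  [89, ∞, -∞, 72, 34, 21]
  [46, -∞, ∞, 38, 81, 10]
  [-∞, 32, 35, ∞, 55, 10]
  [21, 13, -∞, -∞, ∞, 98]
  [1, 58, 24, -∞, 15, ∞]
D(1):
  [∞, 11, 97, 85, 18, 14]
  [89, ∞, 89, 85, 34, 21]
  [46, 11, ∞, 46, 81, 14]
  [-∞, 32, 35, ∞, 55, 10]
  [21, 13, 21, 21, ∞, 98]
  [1, 58, 24, 1, 15, ∞]
D(2):
  [∞, 11, 97, 85, 18, 14]
  [89, ∞, 89, 85, 34, 21]
  [46, 11, ∞, 46, 81, 14]
  [32, 32, 35, ∞, 55, 21]
  [21, 13, 21, 21, ∞, 98]
  [58, 58, 58, 58, 34, ∞]
D(3):
  [∞, 11, 97, 85, 81, 14]
  [89, ∞, 89, 85, 81, 21]
  [46, 11, ∞, 46, 81, 14]
  [35, 32, 35, ∞, 55, 21]
  [21, 13, 21, 21, ∞, 98]
  [58, 58, 58, 58, 58, ∞]
D(4):
  [∞, 32, 97, 85, 81, 21]
  [89, ∞, 89, 85, 81, 21]
  [46, 32, ∞, 46, 81, 21]
  [35, 32, 35, ∞, 55, 21]
  [21, 21, 21, 21, ∞, 98]
  [58, 58, 58, 58, 58, ∞]
D(5):
  [∞, 32, 97, 85, 81, 81]
  [89, ∞, 89, 85, 81, 81]
  [46, 32, ∞, 46, 81, 81]
  [35, 32, 35, ∞, 55, 55]
  [21, 21, 21, 21, ∞, 98]
  [58, 58, 58, 58, 58, ∞]
D(6):
  [∞, 58, 97, 85, 81, 81]
  [89, ∞, 89, 85, 81, 81]
  [58, 58, ∞, 58, 81, 81]
  [55, 55, 55, ∞, 55, 55]
  [58, 58, 58, 58, ∞, 98]
  [58, 58, 58, 58, 58, ∞]
Answer: A* = [[∞, 58, 97, 85, 81, 81], [89, ∞, 89, 85, 81, 81], [58, 58, ∞, 58, 81, 81], [55, 55, 55, ∞, 55, 55], [58, 58, 58, 58, ∞, 98], [58, 58, 58, 58, 58, ∞]]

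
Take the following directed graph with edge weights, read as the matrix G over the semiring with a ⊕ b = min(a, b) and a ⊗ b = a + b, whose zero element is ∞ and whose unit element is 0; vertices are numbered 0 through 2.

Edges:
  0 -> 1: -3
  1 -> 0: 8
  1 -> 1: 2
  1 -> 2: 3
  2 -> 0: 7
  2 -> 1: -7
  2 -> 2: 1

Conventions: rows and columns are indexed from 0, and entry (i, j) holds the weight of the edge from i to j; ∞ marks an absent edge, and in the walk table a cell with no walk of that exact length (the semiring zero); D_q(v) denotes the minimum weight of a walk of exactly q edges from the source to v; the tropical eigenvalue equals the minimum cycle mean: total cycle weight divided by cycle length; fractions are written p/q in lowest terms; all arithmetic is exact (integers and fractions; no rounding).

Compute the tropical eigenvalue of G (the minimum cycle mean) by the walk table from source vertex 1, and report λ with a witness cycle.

q=0: [∞, 0, ∞]
q=1: [8, 2, 3]
q=2: [10, -4, 4]
q=3: [4, -3, -1]
Optimal cycle mean attained by: cycle 1->2->1, total 3 + (-7), length 2.
Answer: λ = -2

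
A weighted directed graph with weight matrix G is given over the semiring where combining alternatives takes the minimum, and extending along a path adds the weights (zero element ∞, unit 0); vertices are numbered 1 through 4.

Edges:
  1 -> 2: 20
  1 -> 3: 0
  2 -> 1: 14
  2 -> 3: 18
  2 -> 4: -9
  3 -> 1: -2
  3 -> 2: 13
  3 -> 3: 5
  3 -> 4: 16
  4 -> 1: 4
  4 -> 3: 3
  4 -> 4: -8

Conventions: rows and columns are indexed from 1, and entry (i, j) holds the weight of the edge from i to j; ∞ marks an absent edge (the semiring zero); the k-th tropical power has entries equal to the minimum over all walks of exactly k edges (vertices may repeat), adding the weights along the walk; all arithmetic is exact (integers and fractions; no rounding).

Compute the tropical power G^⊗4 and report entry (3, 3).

G^⊗2:
  [-2, 13, 5, 11]
  [-5, 31, -6, -17]
  [3, 18, -2, 4]
  [-4, 16, -5, -16]
G^⊗3:
  [3, 18, -2, 3]
  [-13, 7, -14, -25]
  [-4, 11, 3, -4]
  [-12, 8, -13, -24]
G^⊗4:
  [-4, 11, 3, -5]
  [-21, -1, -22, -33]
  [0, 16, -4, -12]
  [-20, 0, -21, -32]
Key observation: the optimum is the walk 3->1->3->1->3, with weight (-2) + 0 + (-2) + 0 = -4.
Optimal value attained by: walk 3->1->3->1->3.
Answer: (G^⊗4)[3][3] = -4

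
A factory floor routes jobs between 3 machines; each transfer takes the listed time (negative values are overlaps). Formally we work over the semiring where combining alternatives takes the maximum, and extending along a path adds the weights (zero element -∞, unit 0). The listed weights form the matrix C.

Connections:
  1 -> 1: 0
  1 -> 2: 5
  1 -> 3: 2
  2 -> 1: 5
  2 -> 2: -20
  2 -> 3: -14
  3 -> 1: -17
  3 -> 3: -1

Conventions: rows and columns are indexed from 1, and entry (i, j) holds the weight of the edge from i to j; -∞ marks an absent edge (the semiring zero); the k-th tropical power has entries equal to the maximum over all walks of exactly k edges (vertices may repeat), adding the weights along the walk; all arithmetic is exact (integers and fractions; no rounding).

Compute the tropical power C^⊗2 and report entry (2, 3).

C^⊗2:
  [10, 5, 2]
  [5, 10, 7]
  [-17, -12, -2]
Key observation: the optimum is the walk 2->1->3, with weight 5 + 2 = 7.
Optimal value attained by: walk 2->1->3.
Answer: (C^⊗2)[2][3] = 7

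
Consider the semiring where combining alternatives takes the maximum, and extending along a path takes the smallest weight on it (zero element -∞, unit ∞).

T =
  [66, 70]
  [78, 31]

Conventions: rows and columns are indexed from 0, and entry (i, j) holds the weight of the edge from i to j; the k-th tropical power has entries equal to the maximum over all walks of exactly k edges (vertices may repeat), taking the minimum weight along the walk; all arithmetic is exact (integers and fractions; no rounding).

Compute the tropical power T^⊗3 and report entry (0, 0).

T^⊗2:
  [70, 66]
  [66, 70]
T^⊗3:
  [66, 70]
  [70, 66]
Key observation: the optimum is the walk 0->0->1->0, with weight 66 min 70 min 78 = 66.
Optimal value attained by: walk 0->0->1->0.
Answer: (T^⊗3)[0][0] = 66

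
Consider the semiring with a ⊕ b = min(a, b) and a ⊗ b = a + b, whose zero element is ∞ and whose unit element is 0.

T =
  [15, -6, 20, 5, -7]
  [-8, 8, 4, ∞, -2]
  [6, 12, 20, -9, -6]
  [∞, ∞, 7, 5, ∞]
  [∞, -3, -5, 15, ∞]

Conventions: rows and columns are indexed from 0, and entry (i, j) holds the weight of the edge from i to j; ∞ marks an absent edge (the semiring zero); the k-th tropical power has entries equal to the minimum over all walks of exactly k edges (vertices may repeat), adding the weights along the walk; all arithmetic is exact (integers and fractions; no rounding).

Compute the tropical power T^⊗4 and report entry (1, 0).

T^⊗2:
  [-14, -10, -12, 8, -8]
  [0, -14, -7, -5, -15]
  [4, -9, -11, -4, -1]
  [13, 19, 12, -2, 1]
  [-11, 5, 1, -14, -11]
T^⊗3:
  [-18, -20, -13, -21, -21]
  [-22, -18, -20, -16, -16]
  [-17, -4, -6, -20, -17]
  [11, -2, -4, 3, 6]
  [-3, -17, -16, -9, -18]
T^⊗4:
  [-28, -24, -26, -22, -25]
  [-26, -28, -21, -29, -29]
  [-12, -23, -22, -15, -24]
  [-10, 3, 1, -13, -10]
  [-25, -21, -23, -25, -22]
Key observation: the optimum is the walk 1->0->4->1->0, with weight (-8) + (-7) + (-3) + (-8) = -26.
Optimal value attained by: walk 1->0->4->1->0.
Answer: (T^⊗4)[1][0] = -26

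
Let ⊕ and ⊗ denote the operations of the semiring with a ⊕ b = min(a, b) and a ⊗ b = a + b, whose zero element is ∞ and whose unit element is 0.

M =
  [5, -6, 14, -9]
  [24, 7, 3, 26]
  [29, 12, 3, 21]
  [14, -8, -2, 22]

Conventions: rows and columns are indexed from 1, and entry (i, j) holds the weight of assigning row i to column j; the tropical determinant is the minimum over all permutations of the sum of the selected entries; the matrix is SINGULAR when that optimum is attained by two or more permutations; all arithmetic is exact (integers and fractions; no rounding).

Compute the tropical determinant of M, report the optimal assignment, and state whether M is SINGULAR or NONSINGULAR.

σ = (1, 2, 3, 4): 5 + 7 + 3 + 22 = 37
σ = (1, 2, 4, 3): 5 + 7 + 21 + (-2) = 31
σ = (1, 3, 2, 4): 5 + 3 + 12 + 22 = 42
σ = (1, 3, 4, 2): 5 + 3 + 21 + (-8) = 21
σ = (1, 4, 2, 3): 5 + 26 + 12 + (-2) = 41
σ = (1, 4, 3, 2): 5 + 26 + 3 + (-8) = 26
σ = (2, 1, 3, 4): (-6) + 24 + 3 + 22 = 43
σ = (2, 1, 4, 3): (-6) + 24 + 21 + (-2) = 37
σ = (2, 3, 1, 4): (-6) + 3 + 29 + 22 = 48
σ = (2, 3, 4, 1): (-6) + 3 + 21 + 14 = 32
σ = (2, 4, 1, 3): (-6) + 26 + 29 + (-2) = 47
σ = (2, 4, 3, 1): (-6) + 26 + 3 + 14 = 37
σ = (3, 1, 2, 4): 14 + 24 + 12 + 22 = 72
σ = (3, 1, 4, 2): 14 + 24 + 21 + (-8) = 51
σ = (3, 2, 1, 4): 14 + 7 + 29 + 22 = 72
σ = (3, 2, 4, 1): 14 + 7 + 21 + 14 = 56
σ = (3, 4, 1, 2): 14 + 26 + 29 + (-8) = 61
σ = (3, 4, 2, 1): 14 + 26 + 12 + 14 = 66
σ = (4, 1, 2, 3): (-9) + 24 + 12 + (-2) = 25
σ = (4, 1, 3, 2): (-9) + 24 + 3 + (-8) = 10
σ = (4, 2, 1, 3): (-9) + 7 + 29 + (-2) = 25
σ = (4, 2, 3, 1): (-9) + 7 + 3 + 14 = 15
σ = (4, 3, 1, 2): (-9) + 3 + 29 + (-8) = 15
σ = (4, 3, 2, 1): (-9) + 3 + 12 + 14 = 20
Optimal value attained by: σ = (4, 1, 3, 2).
Answer: det⊕(M) = 10; verdict: NONSINGULAR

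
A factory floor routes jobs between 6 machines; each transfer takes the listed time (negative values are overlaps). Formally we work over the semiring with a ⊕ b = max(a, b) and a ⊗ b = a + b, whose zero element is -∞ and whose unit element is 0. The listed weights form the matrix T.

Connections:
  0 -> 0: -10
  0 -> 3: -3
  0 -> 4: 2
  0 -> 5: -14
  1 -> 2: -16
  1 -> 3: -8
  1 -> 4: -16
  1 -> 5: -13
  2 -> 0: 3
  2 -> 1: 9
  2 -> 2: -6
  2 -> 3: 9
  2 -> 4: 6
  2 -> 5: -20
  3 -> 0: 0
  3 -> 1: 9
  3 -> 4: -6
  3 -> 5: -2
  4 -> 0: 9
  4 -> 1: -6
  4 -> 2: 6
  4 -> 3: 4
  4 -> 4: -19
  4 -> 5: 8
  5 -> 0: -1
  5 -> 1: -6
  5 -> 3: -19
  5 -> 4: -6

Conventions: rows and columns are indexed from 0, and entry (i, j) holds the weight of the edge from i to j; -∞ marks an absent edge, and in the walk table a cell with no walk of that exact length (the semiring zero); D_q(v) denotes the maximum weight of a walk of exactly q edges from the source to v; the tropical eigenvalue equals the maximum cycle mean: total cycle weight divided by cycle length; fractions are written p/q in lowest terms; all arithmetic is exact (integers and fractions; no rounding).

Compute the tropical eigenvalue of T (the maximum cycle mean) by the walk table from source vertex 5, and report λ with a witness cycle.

q=0: [-∞, -∞, -∞, -∞, -∞, 0]
q=1: [-1, -6, -∞, -19, -6, -∞]
q=2: [3, -10, 0, -2, 1, 2]
q=3: [10, 9, 7, 9, 6, 9]
q=4: [15, 18, 12, 16, 13, 14]
q=5: [22, 25, 19, 21, 18, 21]
q=6: [27, 30, 24, 28, 25, 26]
Optimal cycle mean attained by: cycle 2->4->2, total 6 + 6, length 2.
Answer: λ = 6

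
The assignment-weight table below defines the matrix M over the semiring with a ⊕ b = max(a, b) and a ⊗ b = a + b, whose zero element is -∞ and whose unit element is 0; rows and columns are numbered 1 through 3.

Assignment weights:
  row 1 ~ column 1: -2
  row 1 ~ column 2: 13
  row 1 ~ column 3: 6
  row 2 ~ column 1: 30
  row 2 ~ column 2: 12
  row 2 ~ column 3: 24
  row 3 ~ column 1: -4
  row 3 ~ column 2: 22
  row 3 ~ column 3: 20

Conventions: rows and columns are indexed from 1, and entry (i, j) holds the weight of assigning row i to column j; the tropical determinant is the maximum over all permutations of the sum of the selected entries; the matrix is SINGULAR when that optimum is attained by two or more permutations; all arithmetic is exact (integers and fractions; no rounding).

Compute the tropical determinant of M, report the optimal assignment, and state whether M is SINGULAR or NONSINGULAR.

σ = (1, 2, 3): (-2) + 12 + 20 = 30
σ = (1, 3, 2): (-2) + 24 + 22 = 44
σ = (2, 1, 3): 13 + 30 + 20 = 63
σ = (2, 3, 1): 13 + 24 + (-4) = 33
σ = (3, 1, 2): 6 + 30 + 22 = 58
σ = (3, 2, 1): 6 + 12 + (-4) = 14
Optimal value attained by: σ = (2, 1, 3).
Answer: det⊕(M) = 63; verdict: NONSINGULAR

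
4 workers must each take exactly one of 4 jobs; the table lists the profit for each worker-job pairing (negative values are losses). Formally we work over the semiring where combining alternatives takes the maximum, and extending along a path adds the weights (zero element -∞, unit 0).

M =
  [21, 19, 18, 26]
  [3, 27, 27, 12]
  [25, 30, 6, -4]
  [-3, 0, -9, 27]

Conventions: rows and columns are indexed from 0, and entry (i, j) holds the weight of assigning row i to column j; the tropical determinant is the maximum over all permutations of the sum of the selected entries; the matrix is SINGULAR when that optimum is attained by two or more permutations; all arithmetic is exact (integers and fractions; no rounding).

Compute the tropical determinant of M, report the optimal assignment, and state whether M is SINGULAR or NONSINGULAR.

σ = (0, 1, 2, 3): 21 + 27 + 6 + 27 = 81
σ = (0, 1, 3, 2): 21 + 27 + (-4) + (-9) = 35
σ = (0, 2, 1, 3): 21 + 27 + 30 + 27 = 105
σ = (0, 2, 3, 1): 21 + 27 + (-4) + 0 = 44
σ = (0, 3, 1, 2): 21 + 12 + 30 + (-9) = 54
σ = (0, 3, 2, 1): 21 + 12 + 6 + 0 = 39
σ = (1, 0, 2, 3): 19 + 3 + 6 + 27 = 55
σ = (1, 0, 3, 2): 19 + 3 + (-4) + (-9) = 9
σ = (1, 2, 0, 3): 19 + 27 + 25 + 27 = 98
σ = (1, 2, 3, 0): 19 + 27 + (-4) + (-3) = 39
σ = (1, 3, 0, 2): 19 + 12 + 25 + (-9) = 47
σ = (1, 3, 2, 0): 19 + 12 + 6 + (-3) = 34
σ = (2, 0, 1, 3): 18 + 3 + 30 + 27 = 78
σ = (2, 0, 3, 1): 18 + 3 + (-4) + 0 = 17
σ = (2, 1, 0, 3): 18 + 27 + 25 + 27 = 97
σ = (2, 1, 3, 0): 18 + 27 + (-4) + (-3) = 38
σ = (2, 3, 0, 1): 18 + 12 + 25 + 0 = 55
σ = (2, 3, 1, 0): 18 + 12 + 30 + (-3) = 57
σ = (3, 0, 1, 2): 26 + 3 + 30 + (-9) = 50
σ = (3, 0, 2, 1): 26 + 3 + 6 + 0 = 35
σ = (3, 1, 0, 2): 26 + 27 + 25 + (-9) = 69
σ = (3, 1, 2, 0): 26 + 27 + 6 + (-3) = 56
σ = (3, 2, 0, 1): 26 + 27 + 25 + 0 = 78
σ = (3, 2, 1, 0): 26 + 27 + 30 + (-3) = 80
Optimal value attained by: σ = (0, 2, 1, 3).
Answer: det⊕(M) = 105; verdict: NONSINGULAR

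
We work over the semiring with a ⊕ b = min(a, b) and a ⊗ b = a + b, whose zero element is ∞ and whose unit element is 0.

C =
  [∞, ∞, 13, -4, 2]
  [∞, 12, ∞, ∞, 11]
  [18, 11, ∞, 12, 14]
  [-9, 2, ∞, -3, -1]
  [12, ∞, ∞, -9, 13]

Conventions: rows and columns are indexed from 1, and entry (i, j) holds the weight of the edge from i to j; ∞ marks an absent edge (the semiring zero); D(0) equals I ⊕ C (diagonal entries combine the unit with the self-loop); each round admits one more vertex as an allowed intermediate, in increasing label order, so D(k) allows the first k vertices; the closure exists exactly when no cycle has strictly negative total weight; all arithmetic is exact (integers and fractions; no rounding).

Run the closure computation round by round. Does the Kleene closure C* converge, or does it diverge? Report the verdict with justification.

Detection: at round 0, diagonal entry (4, 4) turns strictly negative.
Key observation: the cycle 4->4 has total weight (-3), which is strictly negative.
Answer: DIVERGES — negative cycle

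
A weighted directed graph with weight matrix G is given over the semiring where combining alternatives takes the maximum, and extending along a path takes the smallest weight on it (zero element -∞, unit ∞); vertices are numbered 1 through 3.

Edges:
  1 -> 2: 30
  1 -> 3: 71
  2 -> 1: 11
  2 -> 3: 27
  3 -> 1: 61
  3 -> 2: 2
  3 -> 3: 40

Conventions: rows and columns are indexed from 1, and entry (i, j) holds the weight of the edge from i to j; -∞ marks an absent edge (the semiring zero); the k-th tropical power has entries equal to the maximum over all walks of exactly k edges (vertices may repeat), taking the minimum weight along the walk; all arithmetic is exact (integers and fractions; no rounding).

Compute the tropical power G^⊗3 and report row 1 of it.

G^⊗2:
  [61, 2, 40]
  [27, 11, 27]
  [40, 30, 61]
G^⊗3:
  [40, 30, 61]
  [27, 27, 27]
  [61, 30, 40]
Answer: row 1 of G^⊗3 = [40, 30, 61]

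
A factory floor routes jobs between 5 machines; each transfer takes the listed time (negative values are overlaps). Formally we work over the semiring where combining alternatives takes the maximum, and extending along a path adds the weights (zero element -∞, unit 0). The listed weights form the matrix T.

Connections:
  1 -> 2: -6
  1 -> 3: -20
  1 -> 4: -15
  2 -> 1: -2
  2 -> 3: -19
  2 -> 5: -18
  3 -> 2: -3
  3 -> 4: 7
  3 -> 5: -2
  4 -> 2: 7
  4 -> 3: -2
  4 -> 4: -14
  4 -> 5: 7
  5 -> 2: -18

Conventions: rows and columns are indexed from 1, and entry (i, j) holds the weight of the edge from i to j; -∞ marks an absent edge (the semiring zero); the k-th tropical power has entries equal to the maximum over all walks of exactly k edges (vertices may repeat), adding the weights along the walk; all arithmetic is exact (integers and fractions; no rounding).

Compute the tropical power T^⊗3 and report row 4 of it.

T^⊗2:
  [-8, -8, -17, -13, -8]
  [-∞, -8, -22, -12, -21]
  [-5, 14, 5, -7, 14]
  [5, -5, -12, 5, -4]
  [-20, -∞, -37, -∞, -36]
T^⊗3:
  [-10, -6, -15, -10, -6]
  [-10, -5, -14, -15, -5]
  [12, 2, -5, 12, 3]
  [-7, 12, 3, -5, 12]
  [-∞, -26, -40, -30, -39]
Answer: row 4 of T^⊗3 = [-7, 12, 3, -5, 12]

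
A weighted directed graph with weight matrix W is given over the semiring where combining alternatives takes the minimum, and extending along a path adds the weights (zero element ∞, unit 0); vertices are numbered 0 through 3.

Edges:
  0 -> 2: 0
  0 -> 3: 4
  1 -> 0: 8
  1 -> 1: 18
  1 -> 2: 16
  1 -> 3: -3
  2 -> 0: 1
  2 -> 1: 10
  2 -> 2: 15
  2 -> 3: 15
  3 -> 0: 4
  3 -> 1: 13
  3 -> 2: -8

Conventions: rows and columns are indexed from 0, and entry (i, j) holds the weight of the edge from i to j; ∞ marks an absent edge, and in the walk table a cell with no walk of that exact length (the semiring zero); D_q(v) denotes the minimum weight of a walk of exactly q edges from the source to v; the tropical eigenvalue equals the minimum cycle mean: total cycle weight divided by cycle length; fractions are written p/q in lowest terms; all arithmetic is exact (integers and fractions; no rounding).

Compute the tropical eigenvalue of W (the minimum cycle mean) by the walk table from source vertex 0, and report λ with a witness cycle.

q=0: [0, ∞, ∞, ∞]
q=1: [∞, ∞, 0, 4]
q=2: [1, 10, -4, 15]
q=3: [-3, 6, 1, 5]
q=4: [2, 11, -3, 1]
Optimal cycle mean attained by: cycle 0->3->2->0, total 4 + (-8) + 1, length 3.
Answer: λ = -1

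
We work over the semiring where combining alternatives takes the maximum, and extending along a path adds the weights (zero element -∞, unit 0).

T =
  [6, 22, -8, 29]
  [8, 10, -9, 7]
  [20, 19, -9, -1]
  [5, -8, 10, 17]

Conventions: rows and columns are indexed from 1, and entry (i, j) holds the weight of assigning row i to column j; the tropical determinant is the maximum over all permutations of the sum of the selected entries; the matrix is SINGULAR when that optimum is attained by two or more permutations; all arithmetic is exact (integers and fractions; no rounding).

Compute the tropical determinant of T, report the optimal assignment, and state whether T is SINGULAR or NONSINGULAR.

σ = (1, 2, 3, 4): 6 + 10 + (-9) + 17 = 24
σ = (1, 2, 4, 3): 6 + 10 + (-1) + 10 = 25
σ = (1, 3, 2, 4): 6 + (-9) + 19 + 17 = 33
σ = (1, 3, 4, 2): 6 + (-9) + (-1) + (-8) = -12
σ = (1, 4, 2, 3): 6 + 7 + 19 + 10 = 42
σ = (1, 4, 3, 2): 6 + 7 + (-9) + (-8) = -4
σ = (2, 1, 3, 4): 22 + 8 + (-9) + 17 = 38
σ = (2, 1, 4, 3): 22 + 8 + (-1) + 10 = 39
σ = (2, 3, 1, 4): 22 + (-9) + 20 + 17 = 50
σ = (2, 3, 4, 1): 22 + (-9) + (-1) + 5 = 17
σ = (2, 4, 1, 3): 22 + 7 + 20 + 10 = 59
σ = (2, 4, 3, 1): 22 + 7 + (-9) + 5 = 25
σ = (3, 1, 2, 4): (-8) + 8 + 19 + 17 = 36
σ = (3, 1, 4, 2): (-8) + 8 + (-1) + (-8) = -9
σ = (3, 2, 1, 4): (-8) + 10 + 20 + 17 = 39
σ = (3, 2, 4, 1): (-8) + 10 + (-1) + 5 = 6
σ = (3, 4, 1, 2): (-8) + 7 + 20 + (-8) = 11
σ = (3, 4, 2, 1): (-8) + 7 + 19 + 5 = 23
σ = (4, 1, 2, 3): 29 + 8 + 19 + 10 = 66
σ = (4, 1, 3, 2): 29 + 8 + (-9) + (-8) = 20
σ = (4, 2, 1, 3): 29 + 10 + 20 + 10 = 69
σ = (4, 2, 3, 1): 29 + 10 + (-9) + 5 = 35
σ = (4, 3, 1, 2): 29 + (-9) + 20 + (-8) = 32
σ = (4, 3, 2, 1): 29 + (-9) + 19 + 5 = 44
Optimal value attained by: σ = (4, 2, 1, 3).
Answer: det⊕(T) = 69; verdict: NONSINGULAR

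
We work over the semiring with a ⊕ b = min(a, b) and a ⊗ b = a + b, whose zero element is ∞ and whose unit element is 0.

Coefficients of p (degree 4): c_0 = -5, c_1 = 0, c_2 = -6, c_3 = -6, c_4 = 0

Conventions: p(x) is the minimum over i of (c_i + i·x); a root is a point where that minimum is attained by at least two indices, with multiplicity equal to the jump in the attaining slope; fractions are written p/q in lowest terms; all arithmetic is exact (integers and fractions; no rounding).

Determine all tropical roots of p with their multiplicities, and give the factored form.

hull edge (i=0, c=-5) to (i=2, c=-6): slope -1/2, span 2
hull edge (i=2, c=-6) to (i=3, c=-6): slope 0, span 1
hull edge (i=3, c=-6) to (i=4, c=0): slope 6, span 1
Factored form: p(x) = 0 ⊗ (x ⊕ (-6)) ⊗ (x ⊕ 0) ⊗ (x ⊕ 1/2) ⊗ (x ⊕ 1/2)
Answer: roots = -6 (mult 1), 0 (mult 1), 1/2 (mult 2)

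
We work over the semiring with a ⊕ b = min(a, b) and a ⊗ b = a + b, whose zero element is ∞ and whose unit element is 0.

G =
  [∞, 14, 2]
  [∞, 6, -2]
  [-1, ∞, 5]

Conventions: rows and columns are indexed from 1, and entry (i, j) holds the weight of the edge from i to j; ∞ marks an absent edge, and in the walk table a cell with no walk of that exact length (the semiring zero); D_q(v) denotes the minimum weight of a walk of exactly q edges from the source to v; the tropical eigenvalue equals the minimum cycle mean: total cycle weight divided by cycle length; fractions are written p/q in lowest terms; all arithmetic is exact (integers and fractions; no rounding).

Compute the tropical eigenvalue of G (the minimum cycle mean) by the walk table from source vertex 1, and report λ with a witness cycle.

q=0: [0, ∞, ∞]
q=1: [∞, 14, 2]
q=2: [1, 20, 7]
q=3: [6, 15, 3]
Optimal cycle mean attained by: cycle 1->3->1, total 2 + (-1), length 2.
Answer: λ = 1/2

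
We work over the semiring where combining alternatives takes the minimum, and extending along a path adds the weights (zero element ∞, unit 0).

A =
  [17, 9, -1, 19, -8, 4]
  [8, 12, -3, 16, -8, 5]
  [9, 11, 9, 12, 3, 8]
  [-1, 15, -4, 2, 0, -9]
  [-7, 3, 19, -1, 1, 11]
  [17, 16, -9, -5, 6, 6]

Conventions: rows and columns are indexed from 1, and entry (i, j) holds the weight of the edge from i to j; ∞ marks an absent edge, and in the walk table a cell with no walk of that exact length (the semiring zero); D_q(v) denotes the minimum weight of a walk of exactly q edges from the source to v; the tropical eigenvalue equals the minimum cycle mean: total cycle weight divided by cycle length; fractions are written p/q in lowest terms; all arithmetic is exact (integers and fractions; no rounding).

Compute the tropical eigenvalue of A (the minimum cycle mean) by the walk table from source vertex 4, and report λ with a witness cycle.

q=0: [∞, ∞, ∞, 0, ∞, ∞]
q=1: [-1, 15, -4, 2, 0, -9]
q=2: [-7, 3, -18, -14, -9, -7]
q=3: [-16, -7, -18, -12, -15, -23]
q=4: [-22, -12, -32, -28, -24, -21]
q=5: [-31, -21, -32, -26, -30, -37]
q=6: [-37, -27, -46, -42, -39, -35]
Optimal cycle mean attained by: cycle 1->5->1, total (-8) + (-7), length 2.
Answer: λ = -15/2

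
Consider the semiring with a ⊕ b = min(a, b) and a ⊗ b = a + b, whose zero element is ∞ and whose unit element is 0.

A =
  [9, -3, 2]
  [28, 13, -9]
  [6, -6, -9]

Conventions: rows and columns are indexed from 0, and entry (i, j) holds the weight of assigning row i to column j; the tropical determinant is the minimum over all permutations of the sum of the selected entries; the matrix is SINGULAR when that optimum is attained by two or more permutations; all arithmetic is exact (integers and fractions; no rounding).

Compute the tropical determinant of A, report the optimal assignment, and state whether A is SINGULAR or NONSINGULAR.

σ = (0, 1, 2): 9 + 13 + (-9) = 13
σ = (0, 2, 1): 9 + (-9) + (-6) = -6
σ = (1, 0, 2): (-3) + 28 + (-9) = 16
σ = (1, 2, 0): (-3) + (-9) + 6 = -6
σ = (2, 0, 1): 2 + 28 + (-6) = 24
σ = (2, 1, 0): 2 + 13 + 6 = 21
Optimal value attained by: σ = (0, 2, 1).
Answer: det⊕(A) = -6; verdict: SINGULAR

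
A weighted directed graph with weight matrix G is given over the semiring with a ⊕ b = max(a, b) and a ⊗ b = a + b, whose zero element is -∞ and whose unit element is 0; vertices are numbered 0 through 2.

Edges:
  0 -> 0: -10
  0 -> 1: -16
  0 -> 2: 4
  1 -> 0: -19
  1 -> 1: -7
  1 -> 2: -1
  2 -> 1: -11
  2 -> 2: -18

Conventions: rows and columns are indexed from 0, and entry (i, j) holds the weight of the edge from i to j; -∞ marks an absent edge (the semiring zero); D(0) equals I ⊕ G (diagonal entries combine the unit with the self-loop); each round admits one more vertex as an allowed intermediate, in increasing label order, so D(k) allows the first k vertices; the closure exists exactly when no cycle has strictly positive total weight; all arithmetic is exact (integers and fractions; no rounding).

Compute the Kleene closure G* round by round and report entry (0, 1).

D(0):
  [0, -16, 4]
  [-19, 0, -1]
  [-∞, -11, 0]
D(1):
  [0, -16, 4]
  [-19, 0, -1]
  [-∞, -11, 0]
D(2):
  [0, -16, 4]
  [-19, 0, -1]
  [-30, -11, 0]
D(3):
  [0, -7, 4]
  [-19, 0, -1]
  [-30, -11, 0]
Answer: G*[0][1] = -7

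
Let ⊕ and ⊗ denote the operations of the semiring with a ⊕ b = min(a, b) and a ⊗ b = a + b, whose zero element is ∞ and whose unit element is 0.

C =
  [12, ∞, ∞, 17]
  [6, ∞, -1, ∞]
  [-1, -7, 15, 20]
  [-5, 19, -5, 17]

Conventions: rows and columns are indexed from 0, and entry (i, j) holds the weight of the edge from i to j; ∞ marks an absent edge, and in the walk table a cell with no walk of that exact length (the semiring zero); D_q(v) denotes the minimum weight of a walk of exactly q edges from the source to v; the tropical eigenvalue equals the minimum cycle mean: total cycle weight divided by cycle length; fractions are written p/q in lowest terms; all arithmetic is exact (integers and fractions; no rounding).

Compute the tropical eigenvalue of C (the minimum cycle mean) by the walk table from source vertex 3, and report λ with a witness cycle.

q=0: [∞, ∞, ∞, 0]
q=1: [-5, 19, -5, 17]
q=2: [-6, -12, 10, 12]
q=3: [-6, 3, -13, 11]
q=4: [-14, -20, 2, 7]
Optimal cycle mean attained by: cycle 1->2->1, total (-1) + (-7), length 2.
Answer: λ = -4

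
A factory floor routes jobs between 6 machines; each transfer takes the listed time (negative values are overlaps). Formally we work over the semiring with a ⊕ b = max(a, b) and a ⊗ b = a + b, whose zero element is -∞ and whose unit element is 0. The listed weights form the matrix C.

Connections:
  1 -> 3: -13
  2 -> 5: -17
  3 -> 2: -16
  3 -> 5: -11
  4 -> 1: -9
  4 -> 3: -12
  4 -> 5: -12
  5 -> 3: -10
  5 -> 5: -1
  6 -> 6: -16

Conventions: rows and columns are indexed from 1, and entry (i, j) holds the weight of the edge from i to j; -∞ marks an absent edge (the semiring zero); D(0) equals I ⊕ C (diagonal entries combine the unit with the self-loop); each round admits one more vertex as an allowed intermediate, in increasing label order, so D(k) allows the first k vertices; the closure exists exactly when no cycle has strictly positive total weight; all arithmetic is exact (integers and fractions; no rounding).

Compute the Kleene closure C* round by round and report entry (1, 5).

D(0):
  [0, -∞, -13, -∞, -∞, -∞]
  [-∞, 0, -∞, -∞, -17, -∞]
  [-∞, -16, 0, -∞, -11, -∞]
  [-9, -∞, -12, 0, -12, -∞]
  [-∞, -∞, -10, -∞, 0, -∞]
  [-∞, -∞, -∞, -∞, -∞, 0]
D(1):
  [0, -∞, -13, -∞, -∞, -∞]
  [-∞, 0, -∞, -∞, -17, -∞]
  [-∞, -16, 0, -∞, -11, -∞]
  [-9, -∞, -12, 0, -12, -∞]
  [-∞, -∞, -10, -∞, 0, -∞]
  [-∞, -∞, -∞, -∞, -∞, 0]
D(2):
  [0, -∞, -13, -∞, -∞, -∞]
  [-∞, 0, -∞, -∞, -17, -∞]
  [-∞, -16, 0, -∞, -11, -∞]
  [-9, -∞, -12, 0, -12, -∞]
  [-∞, -∞, -10, -∞, 0, -∞]
  [-∞, -∞, -∞, -∞, -∞, 0]
D(3):
  [0, -29, -13, -∞, -24, -∞]
  [-∞, 0, -∞, -∞, -17, -∞]
  [-∞, -16, 0, -∞, -11, -∞]
  [-9, -28, -12, 0, -12, -∞]
  [-∞, -26, -10, -∞, 0, -∞]
  [-∞, -∞, -∞, -∞, -∞, 0]
D(4):
  [0, -29, -13, -∞, -24, -∞]
  [-∞, 0, -∞, -∞, -17, -∞]
  [-∞, -16, 0, -∞, -11, -∞]
  [-9, -28, -12, 0, -12, -∞]
  [-∞, -26, -10, -∞, 0, -∞]
  [-∞, -∞, -∞, -∞, -∞, 0]
D(5):
  [0, -29, -13, -∞, -24, -∞]
  [-∞, 0, -27, -∞, -17, -∞]
  [-∞, -16, 0, -∞, -11, -∞]
  [-9, -28, -12, 0, -12, -∞]
  [-∞, -26, -10, -∞, 0, -∞]
  [-∞, -∞, -∞, -∞, -∞, 0]
D(6):
  [0, -29, -13, -∞, -24, -∞]
  [-∞, 0, -27, -∞, -17, -∞]
  [-∞, -16, 0, -∞, -11, -∞]
  [-9, -28, -12, 0, -12, -∞]
  [-∞, -26, -10, -∞, 0, -∞]
  [-∞, -∞, -∞, -∞, -∞, 0]
Answer: C*[1][5] = -24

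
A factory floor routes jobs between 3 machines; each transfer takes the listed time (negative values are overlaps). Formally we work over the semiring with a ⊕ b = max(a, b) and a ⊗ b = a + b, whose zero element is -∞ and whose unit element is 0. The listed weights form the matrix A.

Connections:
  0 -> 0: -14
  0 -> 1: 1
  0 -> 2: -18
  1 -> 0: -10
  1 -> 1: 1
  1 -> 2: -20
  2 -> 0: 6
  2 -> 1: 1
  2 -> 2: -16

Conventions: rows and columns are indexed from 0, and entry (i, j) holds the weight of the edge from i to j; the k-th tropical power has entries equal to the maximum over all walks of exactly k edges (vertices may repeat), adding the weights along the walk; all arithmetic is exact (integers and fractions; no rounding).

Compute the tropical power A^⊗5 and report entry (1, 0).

A^⊗2:
  [-9, 2, -19]
  [-9, 2, -19]
  [-8, 7, -12]
A^⊗3:
  [-8, 3, -18]
  [-8, 3, -18]
  [-3, 8, -13]
A^⊗4:
  [-7, 4, -17]
  [-7, 4, -17]
  [-2, 9, -12]
A^⊗5:
  [-6, 5, -16]
  [-6, 5, -16]
  [-1, 10, -11]
Key observation: the optimum is the walk 1->1->1->1->1->0, with weight 1 + 1 + 1 + 1 + (-10) = -6.
Optimal value attained by: walk 1->1->1->1->1->0.
Answer: (A^⊗5)[1][0] = -6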